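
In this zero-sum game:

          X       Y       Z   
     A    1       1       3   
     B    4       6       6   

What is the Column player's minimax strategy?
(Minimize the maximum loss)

Column should play X, value = 4

Work:
Column player minimizes Row's maximum payoff:
Column X: max payoff to Row = 4
Column Y: max payoff to Row = 6
Column Z: max payoff to Row = 6
Minimum is 4, achieved by column X.
Minimax strategy: X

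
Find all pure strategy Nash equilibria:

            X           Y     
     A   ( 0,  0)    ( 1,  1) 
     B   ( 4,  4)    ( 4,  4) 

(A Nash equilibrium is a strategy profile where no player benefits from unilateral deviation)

Nash equilibrium: (B, X), (B, Y)

Work:
Best responses:
  P1 vs X: payoffs [0, 4] → best response B (payoff 4)
  P1 vs Y: payoffs [1, 4] → best response B (payoff 4)
  P2 vs A: payoffs [0, 1] → best response Y (payoff 1)
  P2 vs B: payoffs [4, 4] → best response X/Y (payoff 4)
Mutual best responses: (B,X), (B,Y) → Nash equilibria.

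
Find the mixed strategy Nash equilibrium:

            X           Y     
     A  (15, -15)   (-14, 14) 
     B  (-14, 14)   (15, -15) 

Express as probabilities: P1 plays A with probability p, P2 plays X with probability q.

p = 0.5, q = 0.5

Work:
Find probabilities that make opponent indifferent:
P2 chooses q to make P1 indifferent between A and B
P1 chooses p to make P2 indifferent between X and Y
Mixed NE: P1 plays (A: 0.5, B: 0.5), P2 plays (X: 0.5, Y: 0.5)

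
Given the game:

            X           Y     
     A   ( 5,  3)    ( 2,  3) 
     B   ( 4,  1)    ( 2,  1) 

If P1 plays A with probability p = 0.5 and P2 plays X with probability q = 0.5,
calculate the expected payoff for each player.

E[P1] = 3.25, E[P2] = 2.0

Work:
E[P1] = p·q·π₁(A,X) + p·(1-q)·π₁(A,Y) + (1-p)·q·π₁(B,X) + (1-p)·(1-q)·π₁(B,Y)
= 0.5·0.5·5 + 0.5·0.5·2 + 0.5·0.5·4 + 0.5·0.5·2
= 3.25

E[P2] = 2.0 (similar calculation)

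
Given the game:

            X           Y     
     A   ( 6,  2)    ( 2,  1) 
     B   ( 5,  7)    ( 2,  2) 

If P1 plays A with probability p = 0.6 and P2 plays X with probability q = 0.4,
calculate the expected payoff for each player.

E[P1] = 3.44, E[P2] = 2.44

Work:
E[P1] = p·q·π₁(A,X) + p·(1-q)·π₁(A,Y) + (1-p)·q·π₁(B,X) + (1-p)·(1-q)·π₁(B,Y)
= 0.6·0.4·6 + 0.6·0.6·2 + 0.4·0.4·5 + 0.4·0.6·2
= 3.44

E[P2] = 2.44 (similar calculation)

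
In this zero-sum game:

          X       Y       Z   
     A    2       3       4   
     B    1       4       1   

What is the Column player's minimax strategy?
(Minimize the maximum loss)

Column should play X, value = 2

Work:
Column player minimizes Row's maximum payoff:
Column X: max payoff to Row = 2
Column Y: max payoff to Row = 4
Column Z: max payoff to Row = 4
Minimum is 2, achieved by column X.
Minimax strategy: X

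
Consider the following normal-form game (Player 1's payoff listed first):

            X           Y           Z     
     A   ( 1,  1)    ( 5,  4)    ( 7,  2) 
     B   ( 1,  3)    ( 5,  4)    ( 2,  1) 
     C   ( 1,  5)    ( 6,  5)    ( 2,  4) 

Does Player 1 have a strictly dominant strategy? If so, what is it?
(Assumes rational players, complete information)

No strictly dominant strategy exists for Player 1

Work:
A strategy strictly dominates another if it gives a strictly higher payoff against every opponent action. Compare each pair of P1's strategies column-by-column:
  A vs B: [1 vs 1, 5 vs 5, 7 vs 2] → A does not strictly dominate B (column X: 1 ≤ 1)
  A vs C: [1 vs 1, 5 vs 6, 7 vs 2] → A does not strictly dominate C (column X: 1 ≤ 1)
  B vs A: [1 vs 1, 5 vs 5, 2 vs 7] → B does not strictly dominate A (column X: 1 ≤ 1)
  B vs C: [1 vs 1, 5 vs 6, 2 vs 2] → B does not strictly dominate C (column X: 1 ≤ 1)
  C vs A: [1 vs 1, 6 vs 5, 2 vs 7] → C does not strictly dominate A (column X: 1 ≤ 1)
  C vs B: [1 vs 1, 6 vs 5, 2 vs 2] → C does not strictly dominate B (column X: 1 ≤ 1)
No single strategy strictly dominates all others → no strictly dominant strategy.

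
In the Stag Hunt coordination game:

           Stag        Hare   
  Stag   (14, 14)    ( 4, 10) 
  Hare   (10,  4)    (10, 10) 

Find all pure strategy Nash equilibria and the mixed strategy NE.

Pure NE: (Stag, Stag) and (Hare, Hare); Mixed NE: p = 0.6, q = 0.6

Work:
Check pure NE:
(Stag, Stag): (14, 14) - no unilateral deviation beneficial
(Hare, Hare): (10, 10) - no unilateral deviation beneficial
Mixed NE: P1 plays Stag with p = 0.6, P2 plays Stag with q = 0.6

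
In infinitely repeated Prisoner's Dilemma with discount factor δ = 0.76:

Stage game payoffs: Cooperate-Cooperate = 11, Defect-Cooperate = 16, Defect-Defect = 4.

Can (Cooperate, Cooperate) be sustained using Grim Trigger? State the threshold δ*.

δ* = 0.4167; since δ = 0.76 ≥ 0.4167, cooperation can be sustained

Work:
For Grim Trigger:
Cooperate forever: 11/(1-δ)
Defect then punished: 16 + 4·δ/(1-δ)
Need: 11/(1-δ) ≥ 16 + 4·δ/(1-δ)
Solving: δ ≥ (T-R)/(T-P) = (16-11)/(16-4) = 0.4167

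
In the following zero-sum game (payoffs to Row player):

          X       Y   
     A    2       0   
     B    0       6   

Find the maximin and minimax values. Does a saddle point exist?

Maximin = 0, Minimax = 2, Saddle: False

Work:
Row minimums: [0, 0] → maximin = 0
Column maximums: [2, 6] → minimax = 2
No saddle point (maximin ≠ minimax). Mixed strategy needed.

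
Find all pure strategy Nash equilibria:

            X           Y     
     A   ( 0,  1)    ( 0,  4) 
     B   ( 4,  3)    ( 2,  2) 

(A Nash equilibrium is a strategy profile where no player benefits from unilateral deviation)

Nash equilibrium: (B, X)

Work:
Best responses:
  P1 vs X: payoffs [0, 4] → best response B (payoff 4)
  P1 vs Y: payoffs [0, 2] → best response B (payoff 2)
  P2 vs A: payoffs [1, 4] → best response Y (payoff 4)
  P2 vs B: payoffs [3, 2] → best response X (payoff 3)
Mutual best responses: (B,X) → Nash equilibria.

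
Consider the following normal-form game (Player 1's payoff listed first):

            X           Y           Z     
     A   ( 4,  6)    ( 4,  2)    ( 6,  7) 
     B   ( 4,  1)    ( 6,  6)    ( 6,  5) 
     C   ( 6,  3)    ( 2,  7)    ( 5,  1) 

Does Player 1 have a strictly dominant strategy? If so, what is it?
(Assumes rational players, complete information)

No strictly dominant strategy exists for Player 1

Work:
A strategy strictly dominates another if it gives a strictly higher payoff against every opponent action. Compare each pair of P1's strategies column-by-column:
  A vs B: [4 vs 4, 4 vs 6, 6 vs 6] → A does not strictly dominate B (column X: 4 ≤ 4)
  A vs C: [4 vs 6, 4 vs 2, 6 vs 5] → A does not strictly dominate C (column X: 4 ≤ 6)
  B vs A: [4 vs 4, 6 vs 4, 6 vs 6] → B does not strictly dominate A (column X: 4 ≤ 4)
  B vs C: [4 vs 6, 6 vs 2, 6 vs 5] → B does not strictly dominate C (column X: 4 ≤ 6)
  C vs A: [6 vs 4, 2 vs 4, 5 vs 6] → C does not strictly dominate A (column Y: 2 ≤ 4)
  C vs B: [6 vs 4, 2 vs 6, 5 vs 6] → C does not strictly dominate B (column Y: 2 ≤ 6)
No single strategy strictly dominates all others → no strictly dominant strategy.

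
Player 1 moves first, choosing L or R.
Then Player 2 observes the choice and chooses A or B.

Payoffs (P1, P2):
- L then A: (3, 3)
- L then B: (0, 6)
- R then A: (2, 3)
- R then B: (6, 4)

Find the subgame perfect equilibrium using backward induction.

P1 plays R, P2 plays B after L and B after R; Payoff (6, 4)

Work:
Backward induction:
After L: P2 chooses B → P1 gets 0
After R: P2 chooses B → P1 gets 6
P1 chooses R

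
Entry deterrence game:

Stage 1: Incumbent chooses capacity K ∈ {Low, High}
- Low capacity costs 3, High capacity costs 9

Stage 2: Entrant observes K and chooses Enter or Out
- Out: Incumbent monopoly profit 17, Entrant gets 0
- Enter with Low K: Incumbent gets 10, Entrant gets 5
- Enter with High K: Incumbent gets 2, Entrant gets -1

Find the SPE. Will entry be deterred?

SPE: (High, Enter|Low, Out|High); Entry deterred. Incumbent net profit = 8

Work:
After Low K: Entrant enters (5 > 0)
After High K: Entrant stays out (-1 < 0)
Incumbent: Low → 10−3=7, High → 17−9=8
Incumbent chooses High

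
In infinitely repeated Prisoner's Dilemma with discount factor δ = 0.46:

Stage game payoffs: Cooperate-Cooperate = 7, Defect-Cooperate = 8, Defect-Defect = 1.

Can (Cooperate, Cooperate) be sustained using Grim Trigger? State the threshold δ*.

δ* = 0.1429; since δ = 0.46 ≥ 0.1429, cooperation can be sustained

Work:
For Grim Trigger:
Cooperate forever: 7/(1-δ)
Defect then punished: 8 + 1·δ/(1-δ)
Need: 7/(1-δ) ≥ 8 + 1·δ/(1-δ)
Solving: δ ≥ (T-R)/(T-P) = (8-7)/(8-1) = 0.1429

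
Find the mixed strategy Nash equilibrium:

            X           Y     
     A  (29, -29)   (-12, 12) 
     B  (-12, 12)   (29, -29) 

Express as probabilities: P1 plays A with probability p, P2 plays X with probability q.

p = 0.5, q = 0.5

Work:
Find probabilities that make opponent indifferent:
P2 chooses q to make P1 indifferent between A and B
P1 chooses p to make P2 indifferent between X and Y
Mixed NE: P1 plays (A: 0.5, B: 0.5), P2 plays (X: 0.5, Y: 0.5)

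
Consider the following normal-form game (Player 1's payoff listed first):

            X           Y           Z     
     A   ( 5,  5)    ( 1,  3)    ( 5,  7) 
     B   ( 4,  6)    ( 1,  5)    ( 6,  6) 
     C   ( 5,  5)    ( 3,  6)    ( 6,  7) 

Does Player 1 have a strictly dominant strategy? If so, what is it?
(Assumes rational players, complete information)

No strictly dominant strategy exists for Player 1

Work:
A strategy strictly dominates another if it gives a strictly higher payoff against every opponent action. Compare each pair of P1's strategies column-by-column:
  A vs B: [5 vs 4, 1 vs 1, 5 vs 6] → A does not strictly dominate B (column Y: 1 ≤ 1)
  A vs C: [5 vs 5, 1 vs 3, 5 vs 6] → A does not strictly dominate C (column X: 5 ≤ 5)
  B vs A: [4 vs 5, 1 vs 1, 6 vs 5] → B does not strictly dominate A (column X: 4 ≤ 5)
  B vs C: [4 vs 5, 1 vs 3, 6 vs 6] → B does not strictly dominate C (column X: 4 ≤ 5)
  C vs A: [5 vs 5, 3 vs 1, 6 vs 5] → C does not strictly dominate A (column X: 5 ≤ 5)
  C vs B: [5 vs 4, 3 vs 1, 6 vs 6] → C does not strictly dominate B (column Z: 6 ≤ 6)
No single strategy strictly dominates all others → no strictly dominant strategy.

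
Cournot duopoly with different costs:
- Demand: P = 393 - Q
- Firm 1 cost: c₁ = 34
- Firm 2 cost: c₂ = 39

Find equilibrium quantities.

q₁* = 121.33, q₂* = 116.33

Work:
Reaction: q₁ = (393 - 34 - q₂)/2
Reaction: q₂ = (393 - 39 - q₁)/2
Solve simultaneously:
q₁* = (393 - 2×34 + 39)/3 = 121.33
q₂* = (393 - 2×39 + 34)/3 = 116.33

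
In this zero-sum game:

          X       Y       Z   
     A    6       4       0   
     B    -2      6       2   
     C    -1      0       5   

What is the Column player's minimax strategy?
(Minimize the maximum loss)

Column should play Z, value = 5

Work:
Column player minimizes Row's maximum payoff:
Column X: max payoff to Row = 6
Column Y: max payoff to Row = 6
Column Z: max payoff to Row = 5
Minimum is 5, achieved by column Z.
Minimax strategy: Z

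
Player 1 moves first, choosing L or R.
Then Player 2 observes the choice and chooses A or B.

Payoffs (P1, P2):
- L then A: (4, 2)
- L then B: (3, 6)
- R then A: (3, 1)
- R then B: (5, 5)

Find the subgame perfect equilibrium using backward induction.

P1 plays R, P2 plays B after L and B after R; Payoff (5, 5)

Work:
Backward induction:
After L: P2 chooses B → P1 gets 3
After R: P2 chooses B → P1 gets 5
P1 chooses R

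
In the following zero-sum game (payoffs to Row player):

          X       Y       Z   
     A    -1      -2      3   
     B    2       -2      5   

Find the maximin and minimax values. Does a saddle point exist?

Maximin = -2, Minimax = -2, Saddle: True

Work:
Row minimums: [-2, -2] → maximin = -2
Column maximums: [2, -2, 5] → minimax = -2
Saddle point exists! Game value = -2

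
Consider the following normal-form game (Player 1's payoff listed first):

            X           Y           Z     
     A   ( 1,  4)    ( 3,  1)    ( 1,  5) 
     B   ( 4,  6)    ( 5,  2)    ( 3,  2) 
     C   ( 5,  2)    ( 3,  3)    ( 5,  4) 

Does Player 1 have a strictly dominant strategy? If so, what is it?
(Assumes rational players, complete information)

No strictly dominant strategy exists for Player 1

Work:
A strategy strictly dominates another if it gives a strictly higher payoff against every opponent action. Compare each pair of P1's strategies column-by-column:
  A vs B: [1 vs 4, 3 vs 5, 1 vs 3] → A does not strictly dominate B (column X: 1 ≤ 4)
  A vs C: [1 vs 5, 3 vs 3, 1 vs 5] → A does not strictly dominate C (column X: 1 ≤ 5)
  B vs A: [4 vs 1, 5 vs 3, 3 vs 1] → B strictly dominates A
  B vs C: [4 vs 5, 5 vs 3, 3 vs 5] → B does not strictly dominate C (column X: 4 ≤ 5)
  C vs A: [5 vs 1, 3 vs 3, 5 vs 1] → C does not strictly dominate A (column Y: 3 ≤ 3)
  C vs B: [5 vs 4, 3 vs 5, 5 vs 3] → C does not strictly dominate B (column Y: 3 ≤ 5)
No single strategy strictly dominates all others → no strictly dominant strategy.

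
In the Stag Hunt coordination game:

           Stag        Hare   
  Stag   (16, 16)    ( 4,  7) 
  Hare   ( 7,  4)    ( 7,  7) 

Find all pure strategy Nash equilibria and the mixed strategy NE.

Pure NE: (Stag, Stag) and (Hare, Hare); Mixed NE: p = 0.25, q = 0.25

Work:
Check pure NE:
(Stag, Stag): (16, 16) - no unilateral deviation beneficial
(Hare, Hare): (7, 7) - no unilateral deviation beneficial
Mixed NE: P1 plays Stag with p = 0.25, P2 plays Stag with q = 0.25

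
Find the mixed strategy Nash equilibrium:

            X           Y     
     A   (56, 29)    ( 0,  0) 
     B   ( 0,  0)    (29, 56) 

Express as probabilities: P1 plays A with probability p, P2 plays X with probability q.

p = 0.6588, q = 0.3412

Work:
Find probabilities that make opponent indifferent:
P2 chooses q to make P1 indifferent between A and B
P1 chooses p to make P2 indifferent between X and Y
Mixed NE: P1 plays (A: 0.6588, B: 0.3412), P2 plays (X: 0.3412, Y: 0.6588)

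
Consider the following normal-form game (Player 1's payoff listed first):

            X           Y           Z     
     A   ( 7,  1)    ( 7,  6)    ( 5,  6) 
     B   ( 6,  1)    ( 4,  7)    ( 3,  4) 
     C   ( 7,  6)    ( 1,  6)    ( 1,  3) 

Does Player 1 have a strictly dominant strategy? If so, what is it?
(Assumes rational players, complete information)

No strictly dominant strategy exists for Player 1

Work:
A strategy strictly dominates another if it gives a strictly higher payoff against every opponent action. Compare each pair of P1's strategies column-by-column:
  A vs B: [7 vs 6, 7 vs 4, 5 vs 3] → A strictly dominates B
  A vs C: [7 vs 7, 7 vs 1, 5 vs 1] → A does not strictly dominate C (column X: 7 ≤ 7)
  B vs A: [6 vs 7, 4 vs 7, 3 vs 5] → B does not strictly dominate A (column X: 6 ≤ 7)
  B vs C: [6 vs 7, 4 vs 1, 3 vs 1] → B does not strictly dominate C (column X: 6 ≤ 7)
  C vs A: [7 vs 7, 1 vs 7, 1 vs 5] → C does not strictly dominate A (column X: 7 ≤ 7)
  C vs B: [7 vs 6, 1 vs 4, 1 vs 3] → C does not strictly dominate B (column Y: 1 ≤ 4)
No single strategy strictly dominates all others → no strictly dominant strategy.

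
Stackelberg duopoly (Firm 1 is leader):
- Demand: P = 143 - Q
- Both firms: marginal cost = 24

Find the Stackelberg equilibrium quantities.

q₁* (leader) = 59.5, q₂* (follower) = 29.75

Work:
Follower's reaction: q₂ = (a - c - q₁)/2
Leader substitutes: π₁ = q₁·(a - q₁ - (a-c-q₁)/2 - c)
FOC: q₁* = (143 - 24)/2 = 59.50
Then: q₂* = (143 - 24 - 59.5)/2 = 29.75
Leader has first-mover advantage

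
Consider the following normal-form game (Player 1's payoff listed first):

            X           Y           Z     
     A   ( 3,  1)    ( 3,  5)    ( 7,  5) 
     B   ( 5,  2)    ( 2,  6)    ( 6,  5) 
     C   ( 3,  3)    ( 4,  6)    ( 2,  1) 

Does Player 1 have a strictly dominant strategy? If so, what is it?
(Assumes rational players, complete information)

No strictly dominant strategy exists for Player 1

Work:
A strategy strictly dominates another if it gives a strictly higher payoff against every opponent action. Compare each pair of P1's strategies column-by-column:
  A vs B: [3 vs 5, 3 vs 2, 7 vs 6] → A does not strictly dominate B (column X: 3 ≤ 5)
  A vs C: [3 vs 3, 3 vs 4, 7 vs 2] → A does not strictly dominate C (column X: 3 ≤ 3)
  B vs A: [5 vs 3, 2 vs 3, 6 vs 7] → B does not strictly dominate A (column Y: 2 ≤ 3)
  B vs C: [5 vs 3, 2 vs 4, 6 vs 2] → B does not strictly dominate C (column Y: 2 ≤ 4)
  C vs A: [3 vs 3, 4 vs 3, 2 vs 7] → C does not strictly dominate A (column X: 3 ≤ 3)
  C vs B: [3 vs 5, 4 vs 2, 2 vs 6] → C does not strictly dominate B (column X: 3 ≤ 5)
No single strategy strictly dominates all others → no strictly dominant strategy.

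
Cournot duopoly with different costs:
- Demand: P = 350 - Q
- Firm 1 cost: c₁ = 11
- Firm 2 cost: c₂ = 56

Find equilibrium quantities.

q₁* = 128.0, q₂* = 83.0

Work:
Reaction: q₁ = (350 - 11 - q₂)/2
Reaction: q₂ = (350 - 56 - q₁)/2
Solve simultaneously:
q₁* = (350 - 2×11 + 56)/3 = 128.0
q₂* = (350 - 2×56 + 11)/3 = 83.0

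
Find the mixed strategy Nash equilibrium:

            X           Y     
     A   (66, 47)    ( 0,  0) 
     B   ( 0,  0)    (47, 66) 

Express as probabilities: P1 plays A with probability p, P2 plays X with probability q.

p = 0.5841, q = 0.4159

Work:
Find probabilities that make opponent indifferent:
P2 chooses q to make P1 indifferent between A and B
P1 chooses p to make P2 indifferent between X and Y
Mixed NE: P1 plays (A: 0.5841, B: 0.4159), P2 plays (X: 0.4159, Y: 0.5841)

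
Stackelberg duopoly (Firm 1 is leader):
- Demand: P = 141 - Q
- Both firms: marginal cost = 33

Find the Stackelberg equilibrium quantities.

q₁* (leader) = 54.0, q₂* (follower) = 27.0

Work:
Follower's reaction: q₂ = (a - c - q₁)/2
Leader substitutes: π₁ = q₁·(a - q₁ - (a-c-q₁)/2 - c)
FOC: q₁* = (141 - 33)/2 = 54.00
Then: q₂* = (141 - 33 - 54.0)/2 = 27.00
Leader has first-mover advantage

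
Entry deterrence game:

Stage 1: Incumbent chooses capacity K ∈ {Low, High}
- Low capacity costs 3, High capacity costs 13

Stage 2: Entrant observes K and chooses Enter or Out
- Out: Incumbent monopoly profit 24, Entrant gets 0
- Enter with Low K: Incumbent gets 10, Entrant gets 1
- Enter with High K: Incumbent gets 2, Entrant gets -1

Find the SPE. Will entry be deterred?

SPE: (High, Enter|Low, Out|High); Entry deterred. Incumbent net profit = 11

Work:
After Low K: Entrant enters (1 > 0)
After High K: Entrant stays out (-1 < 0)
Incumbent: Low → 10−3=7, High → 24−13=11
Incumbent chooses High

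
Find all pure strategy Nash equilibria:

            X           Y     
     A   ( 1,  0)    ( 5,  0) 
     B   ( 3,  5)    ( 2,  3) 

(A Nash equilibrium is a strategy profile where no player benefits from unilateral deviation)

Nash equilibrium: (A, Y), (B, X)

Work:
Best responses:
  P1 vs X: payoffs [1, 3] → best response B (payoff 3)
  P1 vs Y: payoffs [5, 2] → best response A (payoff 5)
  P2 vs A: payoffs [0, 0] → best response X/Y (payoff 0)
  P2 vs B: payoffs [5, 3] → best response X (payoff 5)
Mutual best responses: (A,Y), (B,X) → Nash equilibria.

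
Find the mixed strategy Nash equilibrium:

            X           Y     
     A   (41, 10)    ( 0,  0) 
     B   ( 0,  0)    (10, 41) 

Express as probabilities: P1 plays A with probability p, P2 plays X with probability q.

p = 0.8039, q = 0.1961

Work:
Find probabilities that make opponent indifferent:
P2 chooses q to make P1 indifferent between A and B
P1 chooses p to make P2 indifferent between X and Y
Mixed NE: P1 plays (A: 0.8039, B: 0.1961), P2 plays (X: 0.1961, Y: 0.8039)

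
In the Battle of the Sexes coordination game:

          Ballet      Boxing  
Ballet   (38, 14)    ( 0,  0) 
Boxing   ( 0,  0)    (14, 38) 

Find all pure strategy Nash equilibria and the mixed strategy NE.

Pure NE: (Ballet, Ballet) and (Boxing, Boxing); Mixed NE: p = 0.7308, q = 0.2692

Work:
Check pure NE:
(Ballet, Ballet): (38, 14) - no unilateral deviation beneficial
(Boxing, Boxing): (14, 38) - no unilateral deviation beneficial
Mixed NE: P1 plays Ballet with p = 0.7308, P2 plays Ballet with q = 0.2692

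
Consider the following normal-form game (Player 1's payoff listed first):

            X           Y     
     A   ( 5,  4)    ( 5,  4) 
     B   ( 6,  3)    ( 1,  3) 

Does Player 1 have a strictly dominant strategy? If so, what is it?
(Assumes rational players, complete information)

No strictly dominant strategy exists for Player 1

Work:
A strategy strictly dominates another if it gives a strictly higher payoff against every opponent action. Compare each pair of P1's strategies column-by-column:
  A vs B: [5 vs 6, 5 vs 1] → A does not strictly dominate B (column X: 5 ≤ 6)
  B vs A: [6 vs 5, 1 vs 5] → B does not strictly dominate A (column Y: 1 ≤ 5)
No single strategy strictly dominates all others → no strictly dominant strategy.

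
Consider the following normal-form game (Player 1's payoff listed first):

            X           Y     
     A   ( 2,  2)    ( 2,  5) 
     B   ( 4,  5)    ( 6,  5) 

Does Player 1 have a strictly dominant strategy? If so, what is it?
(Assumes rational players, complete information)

Yes, Player 1's strictly dominant strategy is B

Work:
A strategy strictly dominates another if it gives a strictly higher payoff against every opponent action. Compare each pair of P1's strategies column-by-column:
  A vs B: [2 vs 4, 2 vs 6] → A does not strictly dominate B (column X: 2 ≤ 4)
  B vs A: [4 vs 2, 6 vs 2] → B strictly dominates A
B strictly dominates every other strategy → strictly dominant.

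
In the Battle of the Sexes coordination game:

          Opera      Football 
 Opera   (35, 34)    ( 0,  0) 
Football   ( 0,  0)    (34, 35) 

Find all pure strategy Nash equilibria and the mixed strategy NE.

Pure NE: (Opera, Opera) and (Football, Football); Mixed NE: p = 0.5072, q = 0.4928

Work:
Check pure NE:
(Opera, Opera): (35, 34) - no unilateral deviation beneficial
(Football, Football): (34, 35) - no unilateral deviation beneficial
Mixed NE: P1 plays Opera with p = 0.5072, P2 plays Opera with q = 0.4928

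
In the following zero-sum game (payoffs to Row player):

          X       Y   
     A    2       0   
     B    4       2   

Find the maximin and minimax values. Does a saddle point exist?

Maximin = 2, Minimax = 2, Saddle: True

Work:
Row minimums: [0, 2] → maximin = 2
Column maximums: [4, 2] → minimax = 2
Saddle point exists! Game value = 2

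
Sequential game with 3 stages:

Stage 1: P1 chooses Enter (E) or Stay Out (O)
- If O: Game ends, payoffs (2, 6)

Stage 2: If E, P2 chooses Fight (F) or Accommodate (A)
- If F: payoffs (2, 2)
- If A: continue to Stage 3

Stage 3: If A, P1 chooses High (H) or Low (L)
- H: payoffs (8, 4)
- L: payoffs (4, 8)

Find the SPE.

SPE: (E, A, H); Outcome (8, 4)

Work:
Stage 3: P1 chooses H (8 vs 4)
Stage 2: P2: F->2, A->4 (anticipating H). Choose A
Stage 1: P1: O->2, E->8 (anticipating A, H). Choose E
SPE path: E -> A -> H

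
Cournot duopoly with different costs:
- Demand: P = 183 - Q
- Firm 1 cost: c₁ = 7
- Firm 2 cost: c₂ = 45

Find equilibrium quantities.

q₁* = 71.33, q₂* = 33.33

Work:
Reaction: q₁ = (183 - 7 - q₂)/2
Reaction: q₂ = (183 - 45 - q₁)/2
Solve simultaneously:
q₁* = (183 - 2×7 + 45)/3 = 71.33
q₂* = (183 - 2×45 + 7)/3 = 33.33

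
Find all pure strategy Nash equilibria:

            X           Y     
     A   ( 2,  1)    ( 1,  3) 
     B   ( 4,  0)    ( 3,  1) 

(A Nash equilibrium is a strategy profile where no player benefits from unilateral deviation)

Nash equilibrium: (B, Y)

Work:
Best responses:
  P1 vs X: payoffs [2, 4] → best response B (payoff 4)
  P1 vs Y: payoffs [1, 3] → best response B (payoff 3)
  P2 vs A: payoffs [1, 3] → best response Y (payoff 3)
  P2 vs B: payoffs [0, 1] → best response Y (payoff 1)
Mutual best responses: (B,Y) → Nash equilibria.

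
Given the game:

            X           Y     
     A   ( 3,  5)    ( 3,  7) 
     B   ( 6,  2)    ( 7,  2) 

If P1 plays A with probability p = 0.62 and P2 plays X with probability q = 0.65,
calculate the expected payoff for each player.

E[P1] = 4.273, E[P2] = 4.294

Work:
E[P1] = p·q·π₁(A,X) + p·(1-q)·π₁(A,Y) + (1-p)·q·π₁(B,X) + (1-p)·(1-q)·π₁(B,Y)
= 0.62·0.65·3 + 0.62·0.35·3 + 0.38·0.65·6 + 0.38·0.35·7
= 4.273

E[P2] = 4.294 (similar calculation)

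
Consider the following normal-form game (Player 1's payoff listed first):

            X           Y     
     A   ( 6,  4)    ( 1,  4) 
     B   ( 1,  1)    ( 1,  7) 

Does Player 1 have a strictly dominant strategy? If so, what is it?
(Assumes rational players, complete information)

No strictly dominant strategy exists for Player 1

Work:
A strategy strictly dominates another if it gives a strictly higher payoff against every opponent action. Compare each pair of P1's strategies column-by-column:
  A vs B: [6 vs 1, 1 vs 1] → A does not strictly dominate B (column Y: 1 ≤ 1)
  B vs A: [1 vs 6, 1 vs 1] → B does not strictly dominate A (column X: 1 ≤ 6)
No single strategy strictly dominates all others → no strictly dominant strategy.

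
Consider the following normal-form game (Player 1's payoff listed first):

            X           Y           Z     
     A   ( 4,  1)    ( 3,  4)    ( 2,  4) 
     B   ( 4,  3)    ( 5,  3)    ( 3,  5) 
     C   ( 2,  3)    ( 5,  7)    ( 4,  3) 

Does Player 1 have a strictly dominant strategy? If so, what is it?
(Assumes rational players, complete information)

No strictly dominant strategy exists for Player 1

Work:
A strategy strictly dominates another if it gives a strictly higher payoff against every opponent action. Compare each pair of P1's strategies column-by-column:
  A vs B: [4 vs 4, 3 vs 5, 2 vs 3] → A does not strictly dominate B (column X: 4 ≤ 4)
  A vs C: [4 vs 2, 3 vs 5, 2 vs 4] → A does not strictly dominate C (column Y: 3 ≤ 5)
  B vs A: [4 vs 4, 5 vs 3, 3 vs 2] → B does not strictly dominate A (column X: 4 ≤ 4)
  B vs C: [4 vs 2, 5 vs 5, 3 vs 4] → B does not strictly dominate C (column Y: 5 ≤ 5)
  C vs A: [2 vs 4, 5 vs 3, 4 vs 2] → C does not strictly dominate A (column X: 2 ≤ 4)
  C vs B: [2 vs 4, 5 vs 5, 4 vs 3] → C does not strictly dominate B (column X: 2 ≤ 4)
No single strategy strictly dominates all others → no strictly dominant strategy.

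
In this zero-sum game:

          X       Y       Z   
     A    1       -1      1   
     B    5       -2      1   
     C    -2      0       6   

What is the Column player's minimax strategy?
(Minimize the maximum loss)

Column should play Y, value = 0

Work:
Column player minimizes Row's maximum payoff:
Column X: max payoff to Row = 5
Column Y: max payoff to Row = 0
Column Z: max payoff to Row = 6
Minimum is 0, achieved by column Y.
Minimax strategy: Y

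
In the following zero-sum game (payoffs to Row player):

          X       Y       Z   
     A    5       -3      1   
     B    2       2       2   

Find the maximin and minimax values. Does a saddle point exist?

Maximin = 2, Minimax = 2, Saddle: True

Work:
Row minimums: [-3, 2] → maximin = 2
Column maximums: [5, 2, 2] → minimax = 2
Saddle point exists! Game value = 2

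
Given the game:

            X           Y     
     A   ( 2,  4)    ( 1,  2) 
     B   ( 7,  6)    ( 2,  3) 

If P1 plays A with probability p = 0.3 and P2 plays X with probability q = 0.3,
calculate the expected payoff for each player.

E[P1] = 2.84, E[P2] = 3.51

Work:
E[P1] = p·q·π₁(A,X) + p·(1-q)·π₁(A,Y) + (1-p)·q·π₁(B,X) + (1-p)·(1-q)·π₁(B,Y)
= 0.3·0.3·2 + 0.3·0.7·1 + 0.7·0.3·7 + 0.7·0.7·2
= 2.84

E[P2] = 3.51 (similar calculation)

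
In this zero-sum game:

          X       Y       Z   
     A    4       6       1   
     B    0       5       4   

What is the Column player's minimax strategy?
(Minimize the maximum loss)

Column should play X or Z (all achieve the minimum), value = 4

Work:
Column player minimizes Row's maximum payoff:
Column X: max payoff to Row = 4
Column Y: max payoff to Row = 6
Column Z: max payoff to Row = 4
Minimum is 4, achieved by columns X, Z (tied).
Each of X or Z is a minimax strategy.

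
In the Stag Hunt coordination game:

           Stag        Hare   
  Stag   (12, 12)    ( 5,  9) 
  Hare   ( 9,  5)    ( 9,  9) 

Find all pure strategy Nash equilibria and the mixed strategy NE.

Pure NE: (Stag, Stag) and (Hare, Hare); Mixed NE: p = 0.5714, q = 0.5714

Work:
Check pure NE:
(Stag, Stag): (12, 12) - no unilateral deviation beneficial
(Hare, Hare): (9, 9) - no unilateral deviation beneficial
Mixed NE: P1 plays Stag with p = 0.5714, P2 plays Stag with q = 0.5714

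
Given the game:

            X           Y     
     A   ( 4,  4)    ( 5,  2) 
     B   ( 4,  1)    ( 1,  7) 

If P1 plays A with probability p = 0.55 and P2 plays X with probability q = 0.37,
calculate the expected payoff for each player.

E[P1] = 3.496, E[P2] = 3.658

Work:
E[P1] = p·q·π₁(A,X) + p·(1-q)·π₁(A,Y) + (1-p)·q·π₁(B,X) + (1-p)·(1-q)·π₁(B,Y)
= 0.55·0.37·4 + 0.55·0.63·5 + 0.45·0.37·4 + 0.45·0.63·1
= 3.496

E[P2] = 3.658 (similar calculation)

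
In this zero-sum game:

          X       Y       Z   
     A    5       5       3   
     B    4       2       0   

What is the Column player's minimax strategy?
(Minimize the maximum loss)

Column should play Z, value = 3

Work:
Column player minimizes Row's maximum payoff:
Column X: max payoff to Row = 5
Column Y: max payoff to Row = 5
Column Z: max payoff to Row = 3
Minimum is 3, achieved by column Z.
Minimax strategy: Z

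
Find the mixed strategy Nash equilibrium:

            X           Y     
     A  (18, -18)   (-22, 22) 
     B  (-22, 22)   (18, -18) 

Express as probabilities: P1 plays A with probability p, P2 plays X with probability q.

p = 0.5, q = 0.5

Work:
Find probabilities that make opponent indifferent:
P2 chooses q to make P1 indifferent between A and B
P1 chooses p to make P2 indifferent between X and Y
Mixed NE: P1 plays (A: 0.5, B: 0.5), P2 plays (X: 0.5, Y: 0.5)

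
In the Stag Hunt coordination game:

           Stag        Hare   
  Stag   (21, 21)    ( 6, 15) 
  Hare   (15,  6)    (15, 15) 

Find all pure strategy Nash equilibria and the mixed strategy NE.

Pure NE: (Stag, Stag) and (Hare, Hare); Mixed NE: p = 0.6, q = 0.6

Work:
Check pure NE:
(Stag, Stag): (21, 21) - no unilateral deviation beneficial
(Hare, Hare): (15, 15) - no unilateral deviation beneficial
Mixed NE: P1 plays Stag with p = 0.6, P2 plays Stag with q = 0.6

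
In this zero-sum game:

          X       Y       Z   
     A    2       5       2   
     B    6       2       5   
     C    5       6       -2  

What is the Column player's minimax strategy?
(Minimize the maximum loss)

Column should play Z, value = 5

Work:
Column player minimizes Row's maximum payoff:
Column X: max payoff to Row = 6
Column Y: max payoff to Row = 6
Column Z: max payoff to Row = 5
Minimum is 5, achieved by column Z.
Minimax strategy: Z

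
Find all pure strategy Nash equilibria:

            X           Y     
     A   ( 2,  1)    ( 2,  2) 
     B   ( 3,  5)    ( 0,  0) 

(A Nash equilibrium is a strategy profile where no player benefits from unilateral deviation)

Nash equilibrium: (A, Y), (B, X)

Work:
Best responses:
  P1 vs X: payoffs [2, 3] → best response B (payoff 3)
  P1 vs Y: payoffs [2, 0] → best response A (payoff 2)
  P2 vs A: payoffs [1, 2] → best response Y (payoff 2)
  P2 vs B: payoffs [5, 0] → best response X (payoff 5)
Mutual best responses: (A,Y), (B,X) → Nash equilibria.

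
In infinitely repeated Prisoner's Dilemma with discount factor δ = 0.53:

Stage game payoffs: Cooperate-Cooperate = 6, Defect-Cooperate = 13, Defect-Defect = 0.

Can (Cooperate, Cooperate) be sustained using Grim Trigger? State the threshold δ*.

δ* = 0.5385; since δ = 0.53 < 0.5385, cooperation cannot be sustained

Work:
For Grim Trigger:
Cooperate forever: 6/(1-δ)
Defect then punished: 13 + 0·δ/(1-δ)
Need: 6/(1-δ) ≥ 13 + 0·δ/(1-δ)
Solving: δ ≥ (T-R)/(T-P) = (13-6)/(13-0) = 0.5385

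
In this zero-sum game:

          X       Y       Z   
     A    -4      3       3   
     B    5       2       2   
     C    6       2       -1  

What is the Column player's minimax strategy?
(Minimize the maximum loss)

Column should play Y or Z (all achieve the minimum), value = 3

Work:
Column player minimizes Row's maximum payoff:
Column X: max payoff to Row = 6
Column Y: max payoff to Row = 3
Column Z: max payoff to Row = 3
Minimum is 3, achieved by columns Y, Z (tied).
Each of Y or Z is a minimax strategy.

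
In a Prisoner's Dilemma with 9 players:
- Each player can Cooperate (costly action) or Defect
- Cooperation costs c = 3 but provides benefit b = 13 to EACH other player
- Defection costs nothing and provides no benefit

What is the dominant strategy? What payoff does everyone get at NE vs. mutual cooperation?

Dominant: Defect; NE payoff = 0; Coop payoff = 101

Work:
Defect dominates (saves cost c = 3, benefit to others is external)
NE: All defect → everyone gets 0
If all cooperate: each receives (8)×13 - 3 = 101
Social dilemma: 101 > 0 but NE gives 0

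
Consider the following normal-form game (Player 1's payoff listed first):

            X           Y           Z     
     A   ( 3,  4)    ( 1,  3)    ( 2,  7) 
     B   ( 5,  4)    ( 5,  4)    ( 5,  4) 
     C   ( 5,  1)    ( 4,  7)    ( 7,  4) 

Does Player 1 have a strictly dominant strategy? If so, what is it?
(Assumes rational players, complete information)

No strictly dominant strategy exists for Player 1

Work:
A strategy strictly dominates another if it gives a strictly higher payoff against every opponent action. Compare each pair of P1's strategies column-by-column:
  A vs B: [3 vs 5, 1 vs 5, 2 vs 5] → A does not strictly dominate B (column X: 3 ≤ 5)
  A vs C: [3 vs 5, 1 vs 4, 2 vs 7] → A does not strictly dominate C (column X: 3 ≤ 5)
  B vs A: [5 vs 3, 5 vs 1, 5 vs 2] → B strictly dominates A
  B vs C: [5 vs 5, 5 vs 4, 5 vs 7] → B does not strictly dominate C (column X: 5 ≤ 5)
  C vs A: [5 vs 3, 4 vs 1, 7 vs 2] → C strictly dominates A
  C vs B: [5 vs 5, 4 vs 5, 7 vs 5] → C does not strictly dominate B (column X: 5 ≤ 5)
No single strategy strictly dominates all others → no strictly dominant strategy.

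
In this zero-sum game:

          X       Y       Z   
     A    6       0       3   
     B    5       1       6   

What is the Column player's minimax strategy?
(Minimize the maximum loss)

Column should play Y, value = 1

Work:
Column player minimizes Row's maximum payoff:
Column X: max payoff to Row = 6
Column Y: max payoff to Row = 1
Column Z: max payoff to Row = 6
Minimum is 1, achieved by column Y.
Minimax strategy: Y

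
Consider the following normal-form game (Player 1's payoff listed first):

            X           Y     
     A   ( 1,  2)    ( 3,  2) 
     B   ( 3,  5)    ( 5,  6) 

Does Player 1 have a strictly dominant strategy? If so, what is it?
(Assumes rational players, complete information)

Yes, Player 1's strictly dominant strategy is B

Work:
A strategy strictly dominates another if it gives a strictly higher payoff against every opponent action. Compare each pair of P1's strategies column-by-column:
  A vs B: [1 vs 3, 3 vs 5] → A does not strictly dominate B (column X: 1 ≤ 3)
  B vs A: [3 vs 1, 5 vs 3] → B strictly dominates A
B strictly dominates every other strategy → strictly dominant.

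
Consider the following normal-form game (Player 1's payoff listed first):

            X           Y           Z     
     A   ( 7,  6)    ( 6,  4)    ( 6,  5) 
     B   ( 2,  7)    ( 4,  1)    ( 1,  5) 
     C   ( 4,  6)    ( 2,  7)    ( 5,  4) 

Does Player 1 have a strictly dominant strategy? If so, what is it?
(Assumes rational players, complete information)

Yes, Player 1's strictly dominant strategy is A

Work:
A strategy strictly dominates another if it gives a strictly higher payoff against every opponent action. Compare each pair of P1's strategies column-by-column:
  A vs B: [7 vs 2, 6 vs 4, 6 vs 1] → A strictly dominates B
  A vs C: [7 vs 4, 6 vs 2, 6 vs 5] → A strictly dominates C
  B vs A: [2 vs 7, 4 vs 6, 1 vs 6] → B does not strictly dominate A (column X: 2 ≤ 7)
  B vs C: [2 vs 4, 4 vs 2, 1 vs 5] → B does not strictly dominate C (column X: 2 ≤ 4)
  C vs A: [4 vs 7, 2 vs 6, 5 vs 6] → C does not strictly dominate A (column X: 4 ≤ 7)
  C vs B: [4 vs 2, 2 vs 4, 5 vs 1] → C does not strictly dominate B (column Y: 2 ≤ 4)
A strictly dominates every other strategy → strictly dominant.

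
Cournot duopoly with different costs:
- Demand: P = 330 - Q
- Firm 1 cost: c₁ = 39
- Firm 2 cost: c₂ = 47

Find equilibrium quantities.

q₁* = 99.67, q₂* = 91.67

Work:
Reaction: q₁ = (330 - 39 - q₂)/2
Reaction: q₂ = (330 - 47 - q₁)/2
Solve simultaneously:
q₁* = (330 - 2×39 + 47)/3 = 99.67
q₂* = (330 - 2×47 + 39)/3 = 91.67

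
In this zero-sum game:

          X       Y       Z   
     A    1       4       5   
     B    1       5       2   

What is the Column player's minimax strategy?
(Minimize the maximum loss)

Column should play X, value = 1

Work:
Column player minimizes Row's maximum payoff:
Column X: max payoff to Row = 1
Column Y: max payoff to Row = 5
Column Z: max payoff to Row = 5
Minimum is 1, achieved by column X.
Minimax strategy: X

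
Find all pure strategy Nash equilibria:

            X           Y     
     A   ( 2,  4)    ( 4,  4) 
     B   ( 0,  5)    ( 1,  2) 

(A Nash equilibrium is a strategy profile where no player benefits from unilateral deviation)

Nash equilibrium: (A, X), (A, Y)

Work:
Best responses:
  P1 vs X: payoffs [2, 0] → best response A (payoff 2)
  P1 vs Y: payoffs [4, 1] → best response A (payoff 4)
  P2 vs A: payoffs [4, 4] → best response X/Y (payoff 4)
  P2 vs B: payoffs [5, 2] → best response X (payoff 5)
Mutual best responses: (A,X), (A,Y) → Nash equilibria.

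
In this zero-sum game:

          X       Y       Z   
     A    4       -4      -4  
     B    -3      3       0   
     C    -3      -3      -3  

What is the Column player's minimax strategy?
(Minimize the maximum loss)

Column should play Z, value = 0

Work:
Column player minimizes Row's maximum payoff:
Column X: max payoff to Row = 4
Column Y: max payoff to Row = 3
Column Z: max payoff to Row = 0
Minimum is 0, achieved by column Z.
Minimax strategy: Z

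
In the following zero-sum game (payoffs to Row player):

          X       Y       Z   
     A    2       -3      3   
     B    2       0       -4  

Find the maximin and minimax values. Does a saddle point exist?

Maximin = -3, Minimax = 0, Saddle: False

Work:
Row minimums: [-3, -4] → maximin = -3
Column maximums: [2, 0, 3] → minimax = 0
No saddle point (maximin ≠ minimax). Mixed strategy needed.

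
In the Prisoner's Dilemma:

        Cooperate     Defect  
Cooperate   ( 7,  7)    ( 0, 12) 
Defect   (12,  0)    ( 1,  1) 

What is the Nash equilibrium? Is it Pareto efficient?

(Defect, Defect) is NE; not Pareto efficient

Work:
Defect dominates Cooperate for both players:
If P2 cooperates: Defect (12) > Cooperate (7)
If P2 defects: Defect (1) > Cooperate (0)
NE: (Defect, Defect) with payoff (1, 1)
But (Cooperate, Cooperate) = (7, 7) Pareto dominates (1, 1)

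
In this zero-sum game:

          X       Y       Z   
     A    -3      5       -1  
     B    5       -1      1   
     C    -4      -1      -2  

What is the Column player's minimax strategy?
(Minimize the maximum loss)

Column should play Z, value = 1

Work:
Column player minimizes Row's maximum payoff:
Column X: max payoff to Row = 5
Column Y: max payoff to Row = 5
Column Z: max payoff to Row = 1
Minimum is 1, achieved by column Z.
Minimax strategy: Z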